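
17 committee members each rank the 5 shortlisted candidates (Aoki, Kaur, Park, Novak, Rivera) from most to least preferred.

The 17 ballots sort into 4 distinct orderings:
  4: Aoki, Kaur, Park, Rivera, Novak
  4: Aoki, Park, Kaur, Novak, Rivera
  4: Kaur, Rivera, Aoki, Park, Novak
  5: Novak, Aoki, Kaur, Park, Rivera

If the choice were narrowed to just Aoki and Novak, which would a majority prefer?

Aoki

Ballots ranking Aoki above Novak: 4 + 4 + 4 = 12.
Ballots ranking Novak above Aoki: 17 − 12 = 5.
Aoki wins the head-to-head 12–5.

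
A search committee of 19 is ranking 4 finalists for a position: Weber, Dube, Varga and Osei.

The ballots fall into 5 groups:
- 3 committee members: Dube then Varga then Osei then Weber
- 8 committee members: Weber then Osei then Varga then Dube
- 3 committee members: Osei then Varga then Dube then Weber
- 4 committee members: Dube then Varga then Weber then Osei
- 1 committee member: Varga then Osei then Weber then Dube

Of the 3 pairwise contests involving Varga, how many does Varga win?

2

Varga against each rival (19 committee members):
Varga vs Weber: Varga is ranked higher on 3+3+4+1 = 11 ballots, Weber on 8. Varga wins 11–8.
Varga vs Dube: Varga wins 12–7.
Varga vs Osei: Varga preferred on 3+4+1 = 8 ballots; Osei wins 11–8.
Varga beats Weber, Dube; loses to Osei — 2 pairwise wins.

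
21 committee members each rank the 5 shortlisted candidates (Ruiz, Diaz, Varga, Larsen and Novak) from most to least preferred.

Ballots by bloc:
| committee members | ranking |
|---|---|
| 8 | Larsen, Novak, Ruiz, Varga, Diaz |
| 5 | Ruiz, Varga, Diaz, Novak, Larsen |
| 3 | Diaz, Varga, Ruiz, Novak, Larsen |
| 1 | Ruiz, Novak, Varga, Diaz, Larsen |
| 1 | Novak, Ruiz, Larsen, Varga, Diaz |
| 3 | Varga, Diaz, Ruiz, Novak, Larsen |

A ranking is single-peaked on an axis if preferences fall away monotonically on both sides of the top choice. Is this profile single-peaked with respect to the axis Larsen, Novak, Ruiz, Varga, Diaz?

yes

Axis positions: Larsen=1, Novak=2, Ruiz=3, Varga=4, Diaz=5.
Bloc 1 (peak Larsen at position 1): ranking walks positions 1-2-3-4-5, expanding outward from the peak — single-peaked.
Bloc 2 (peak Ruiz at position 3): ranking walks positions 3-4-5-2-1, expanding outward from the peak — single-peaked.
Bloc 3 (peak Diaz at position 5): ranking walks positions 5-4-3-2-1, expanding outward from the peak — single-peaked.
Bloc 4 (peak Ruiz at position 3): ranking walks positions 3-2-4-5-1, expanding outward from the peak — single-peaked.
Bloc 5 (peak Novak at position 2): ranking walks positions 2-3-1-4-5, expanding outward from the peak — single-peaked.
Bloc 6 (peak Varga at position 4): ranking walks positions 4-5-3-2-1, expanding outward from the peak — single-peaked.
Every ranking is single-peaked on this axis.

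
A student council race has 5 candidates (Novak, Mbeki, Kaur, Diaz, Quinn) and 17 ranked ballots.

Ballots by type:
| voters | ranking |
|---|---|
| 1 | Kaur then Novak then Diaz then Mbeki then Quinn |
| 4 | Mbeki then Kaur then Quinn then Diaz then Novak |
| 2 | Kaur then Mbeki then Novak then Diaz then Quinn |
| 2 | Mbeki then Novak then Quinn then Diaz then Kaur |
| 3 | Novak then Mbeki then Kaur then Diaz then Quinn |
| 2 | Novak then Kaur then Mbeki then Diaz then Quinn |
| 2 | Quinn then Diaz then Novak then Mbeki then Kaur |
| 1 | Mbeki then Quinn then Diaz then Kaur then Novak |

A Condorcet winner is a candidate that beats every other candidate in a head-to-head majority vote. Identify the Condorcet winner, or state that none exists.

Head-to-head results (17 voters):
Novak vs Mbeki: Novak preferred on 1+3+2+2 = 8 ballots; Mbeki wins 9–8.
Novak vs Kaur: 2+3+2+2 = 9 for Novak, 8 for Kaur — Novak by 9–8.
Novak vs Diaz: Novak preferred on 1+2+2+3+2 = 10 ballots; Novak wins 10–7.
Novak vs Quinn: 1+2+2+3+2 = 10 for Novak, 7 for Quinn — Novak by 10–7.
Mbeki vs Kaur: Mbeki is ranked higher on 4+2+3+2+1 = 12 ballots, Kaur on 5. Mbeki wins 12–5.
Mbeki vs Diaz: 14 to 3, Mbeki.
Mbeki vs Quinn: 15 to 2, Mbeki.
Kaur vs Diaz: Kaur is ranked higher on 1+4+2+3+2 = 12 ballots, Diaz on 5. Kaur wins 12–5.
Kaur vs Quinn: Kaur preferred on 1+4+2+3+2 = 12 ballots; Kaur wins 12–5.
Diaz vs Quinn: Diaz is ranked higher on 1+2+3+2 = 8 ballots, Quinn on 9. Quinn wins 9–8.
Mbeki beats each of Novak, Kaur, Diaz, Quinn — Mbeki is the Condorcet winner.

Mbeki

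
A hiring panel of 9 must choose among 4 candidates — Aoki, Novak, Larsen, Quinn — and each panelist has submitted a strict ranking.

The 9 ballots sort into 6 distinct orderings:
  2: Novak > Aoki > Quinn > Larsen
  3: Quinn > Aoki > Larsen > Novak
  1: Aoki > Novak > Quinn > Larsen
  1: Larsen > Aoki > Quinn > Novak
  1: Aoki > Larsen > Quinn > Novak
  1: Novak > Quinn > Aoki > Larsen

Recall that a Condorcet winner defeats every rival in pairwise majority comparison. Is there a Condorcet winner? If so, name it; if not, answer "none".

Pairwise majorities:
Aoki vs Novak: 6 to 3, Aoki.
Aoki vs Larsen: 8 to 1, Aoki.
Aoki vs Quinn: Aoki, 5–4.
Novak vs Larsen: 2+1+1 = 4 for Novak, 5 for Larsen — Larsen by 5–4.
Novak vs Quinn: Quinn, 5–4.
Larsen vs Quinn: 1+1 = 2 for Larsen, 7 for Quinn — Quinn by 7–2.
Only Aoki has no losses; Aoki is the Condorcet winner.

Aoki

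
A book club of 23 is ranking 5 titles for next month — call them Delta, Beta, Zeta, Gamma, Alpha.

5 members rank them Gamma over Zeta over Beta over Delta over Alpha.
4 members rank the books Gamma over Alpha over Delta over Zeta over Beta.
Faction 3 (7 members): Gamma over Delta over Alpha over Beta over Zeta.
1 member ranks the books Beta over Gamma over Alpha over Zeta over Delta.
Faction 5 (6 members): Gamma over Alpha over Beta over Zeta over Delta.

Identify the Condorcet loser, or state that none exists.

none

Head-to-head results (23 members):
Delta–Beta: Beta 12–11.
Delta vs Zeta: 11 to 12, Zeta.
Delta–Gamma: Gamma 23–0.
Delta vs Alpha: 5+7 = 12 for Delta, 11 for Alpha — Delta by 12–11.
Beta vs Zeta: Beta is ranked higher on 7+1+6 = 14 ballots, Zeta on 9. Beta wins 14–9.
Beta vs Gamma: Gamma wins 22–1.
Beta vs Alpha: Beta is ranked higher on 5+1 = 6 ballots, Alpha on 17. Alpha wins 17–6.
Zeta vs Gamma: 0 to 23, Gamma.
Zeta vs Alpha: Alpha, 18–5.
Gamma vs Alpha: Gamma wins 23–0.
No book is winless: Delta beats Alpha; Beta beats Delta; Zeta beats Delta; Gamma beats Delta; Alpha beats Beta. There is no Condorcet loser.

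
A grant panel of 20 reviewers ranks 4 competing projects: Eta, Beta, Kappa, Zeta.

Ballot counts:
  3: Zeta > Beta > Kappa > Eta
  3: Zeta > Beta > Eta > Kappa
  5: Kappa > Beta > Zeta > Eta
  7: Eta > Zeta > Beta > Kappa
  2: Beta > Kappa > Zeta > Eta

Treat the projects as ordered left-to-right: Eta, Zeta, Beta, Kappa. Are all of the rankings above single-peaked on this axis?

yes

Axis positions: Eta=1, Zeta=2, Beta=3, Kappa=4.
Group 1 (peak Zeta at position 2): ranking walks positions 2-3-4-1, expanding outward from the peak — single-peaked.
Group 2 (peak Zeta at position 2): ranking walks positions 2-3-1-4, expanding outward from the peak — single-peaked.
Group 3 (peak Kappa at position 4): ranking walks positions 4-3-2-1, expanding outward from the peak — single-peaked.
Group 4 (peak Eta at position 1): ranking walks positions 1-2-3-4, expanding outward from the peak — single-peaked.
Group 5 (peak Beta at position 3): ranking walks positions 3-4-2-1, expanding outward from the peak — single-peaked.
Every ranking is single-peaked on this axis.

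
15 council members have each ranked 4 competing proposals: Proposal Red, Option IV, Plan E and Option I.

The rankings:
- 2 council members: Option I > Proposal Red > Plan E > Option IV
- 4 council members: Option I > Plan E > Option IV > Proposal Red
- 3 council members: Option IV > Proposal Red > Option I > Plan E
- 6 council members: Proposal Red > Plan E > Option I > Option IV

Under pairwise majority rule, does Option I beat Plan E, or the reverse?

Option I

Ballots ranking Option I above Plan E: 2 + 4 + 3 = 9.
Ballots ranking Plan E above Option I: 15 − 9 = 6.
Option I wins the head-to-head 9–6.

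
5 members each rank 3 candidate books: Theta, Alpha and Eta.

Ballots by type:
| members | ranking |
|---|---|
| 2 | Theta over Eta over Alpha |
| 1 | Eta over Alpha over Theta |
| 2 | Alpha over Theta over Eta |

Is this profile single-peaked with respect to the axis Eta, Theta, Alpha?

no

Axis positions: Eta=1, Theta=2, Alpha=3.
Type 1 (peak Theta at position 2): ranking walks positions 2-1-3, expanding outward from the peak — single-peaked.
Type 2: ranking walks positions 1-3-2; Alpha is ranked above Theta even though Theta lies between Alpha and the peak Eta on the axis — preferences dip and rise again. Not single-peaked.
Type 3 (peak Alpha at position 3): ranking walks positions 3-2-1, expanding outward from the peak — single-peaked.
Type 2 violates single-peakedness, so the profile is not single-peaked on this axis.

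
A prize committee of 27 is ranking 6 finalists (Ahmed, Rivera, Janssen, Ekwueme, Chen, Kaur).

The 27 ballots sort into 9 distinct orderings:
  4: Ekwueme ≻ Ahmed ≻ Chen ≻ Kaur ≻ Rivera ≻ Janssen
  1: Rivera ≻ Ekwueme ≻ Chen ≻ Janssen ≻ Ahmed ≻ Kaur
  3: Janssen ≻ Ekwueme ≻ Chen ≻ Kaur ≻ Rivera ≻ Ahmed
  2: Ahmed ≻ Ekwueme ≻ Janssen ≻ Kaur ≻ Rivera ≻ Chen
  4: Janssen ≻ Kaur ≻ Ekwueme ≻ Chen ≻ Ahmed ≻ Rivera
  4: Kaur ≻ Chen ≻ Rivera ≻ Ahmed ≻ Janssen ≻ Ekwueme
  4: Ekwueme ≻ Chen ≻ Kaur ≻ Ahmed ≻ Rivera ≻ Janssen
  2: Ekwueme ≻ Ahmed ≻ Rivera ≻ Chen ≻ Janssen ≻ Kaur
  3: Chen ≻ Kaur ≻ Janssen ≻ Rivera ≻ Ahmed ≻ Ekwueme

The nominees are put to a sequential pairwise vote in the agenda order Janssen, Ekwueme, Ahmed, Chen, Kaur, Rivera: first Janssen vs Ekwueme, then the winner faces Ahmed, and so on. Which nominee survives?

Chen

Round 1: Janssen vs Ekwueme — 14–13, Janssen advances.
Round 2: Janssen vs Ahmed — 11–16, Ahmed advances.
Round 3: Ahmed vs Chen — 8–19, Chen advances.
Round 4: Chen vs Kaur — 17–10, Chen advances.
Round 5: Chen vs Rivera — 22–5, Chen advances.
Chen survives the agenda.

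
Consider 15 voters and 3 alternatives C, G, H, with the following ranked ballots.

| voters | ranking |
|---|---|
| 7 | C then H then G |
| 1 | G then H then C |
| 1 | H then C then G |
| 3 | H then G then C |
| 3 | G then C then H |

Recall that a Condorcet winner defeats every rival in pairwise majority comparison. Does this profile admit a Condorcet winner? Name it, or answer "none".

Pairwise majorities:
C vs G: C wins 8–7.
C vs H: C, 10–5.
G–H: H 11–4.
C beats each of G, H — C is the Condorcet winner.

C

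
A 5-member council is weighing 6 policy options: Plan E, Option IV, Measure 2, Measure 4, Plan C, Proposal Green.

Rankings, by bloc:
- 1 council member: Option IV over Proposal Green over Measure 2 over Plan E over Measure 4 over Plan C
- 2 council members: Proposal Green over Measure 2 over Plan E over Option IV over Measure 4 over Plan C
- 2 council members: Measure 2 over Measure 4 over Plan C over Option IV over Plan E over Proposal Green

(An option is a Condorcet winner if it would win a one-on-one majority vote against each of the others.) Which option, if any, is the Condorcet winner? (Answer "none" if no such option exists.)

Pairwise majorities:
Plan E vs Option IV: 2 to 3, Option IV.
Plan E vs Measure 2: Plan E preferred on 0 ballots; Measure 2 wins 5–0.
Plan E vs Measure 4: 3 to 2, Plan E.
Plan E vs Plan C: Plan E is ranked higher on 1+2 = 3 ballots, Plan C on 2. Plan E wins 3–2.
Plan E vs Proposal Green: 2 to 3, Proposal Green.
Option IV vs Measure 2: 1 to 4, Measure 2.
Option IV vs Measure 4: 3 to 2, Option IV.
Option IV vs Plan C: Option IV is ranked higher on 1+2 = 3 ballots, Plan C on 2. Option IV wins 3–2.
Option IV vs Proposal Green: 1+2 = 3 for Option IV, 2 for Proposal Green — Option IV by 3–2.
Measure 2 vs Measure 4: Measure 2 preferred on 1+2+2 = 5 ballots; Measure 2 wins 5–0.
Measure 2 vs Plan C: Measure 2 preferred on 1+2+2 = 5 ballots; Measure 2 wins 5–0.
Measure 2 vs Proposal Green: Measure 2 is ranked higher on 2 ballots, Proposal Green on 3. Proposal Green wins 3–2.
Measure 4 vs Plan C: Measure 4 preferred on 1+2+2 = 5 ballots; Measure 4 wins 5–0.
Measure 4 vs Proposal Green: 2 to 3, Proposal Green.
Plan C vs Proposal Green: 2 for Plan C, 3 for Proposal Green — Proposal Green by 3–2.
Each option drops at least one matchup (Plan E loses to Option IV; Option IV loses to Measure 2; Measure 2 loses to Proposal Green; Measure 4 loses to Plan E; Plan C loses to Plan E; Proposal Green loses to Option IV); the cycle Option IV beats Proposal Green beats Measure 2 beats Option IV rules out a Condorcet winner.

none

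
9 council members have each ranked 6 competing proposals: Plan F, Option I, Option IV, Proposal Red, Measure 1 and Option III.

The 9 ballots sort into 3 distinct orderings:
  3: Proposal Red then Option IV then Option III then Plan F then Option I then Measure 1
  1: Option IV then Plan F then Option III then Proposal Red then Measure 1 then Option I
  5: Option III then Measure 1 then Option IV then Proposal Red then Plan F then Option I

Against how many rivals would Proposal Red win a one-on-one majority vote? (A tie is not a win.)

2

Proposal Red against each rival (9 council members):
Proposal Red vs Plan F: Proposal Red wins 8–1.
Proposal Red vs Option I: 9 to 0, Proposal Red.
Proposal Red vs Option IV: 3 to 6, Option IV.
Proposal Red vs Measure 1: Proposal Red is ranked higher on 3+1 = 4 ballots, Measure 1 on 5. Measure 1 wins 5–4.
Proposal Red vs Option III: Option III, 6–3.
Proposal Red beats Plan F, Option I; loses to Option IV, Measure 1, Option III — 2 pairwise wins.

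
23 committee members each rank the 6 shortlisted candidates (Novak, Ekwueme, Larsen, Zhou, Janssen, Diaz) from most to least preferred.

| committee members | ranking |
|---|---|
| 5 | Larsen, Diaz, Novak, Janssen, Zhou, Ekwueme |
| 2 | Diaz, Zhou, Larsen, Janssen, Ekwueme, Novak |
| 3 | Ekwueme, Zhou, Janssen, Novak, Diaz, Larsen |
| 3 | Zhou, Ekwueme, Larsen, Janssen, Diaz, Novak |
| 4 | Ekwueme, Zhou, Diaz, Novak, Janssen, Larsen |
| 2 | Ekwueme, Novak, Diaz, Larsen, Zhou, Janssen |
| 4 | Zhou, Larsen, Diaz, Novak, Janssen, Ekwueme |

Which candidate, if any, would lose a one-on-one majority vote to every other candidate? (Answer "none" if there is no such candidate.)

Janssen

Pairwise majorities:
Novak vs Ekwueme: Ekwueme wins 14–9.
Novak vs Larsen: Larsen wins 14–9.
Novak vs Zhou: Zhou wins 16–7.
Novak vs Janssen: Novak is ranked higher on 5+4+2+4 = 15 ballots, Janssen on 8. Novak wins 15–8.
Novak vs Diaz: Diaz, 18–5.
Ekwueme vs Larsen: 12 to 11, Ekwueme.
Ekwueme vs Zhou: Zhou, 14–9.
Ekwueme vs Janssen: Ekwueme wins 12–11.
Ekwueme vs Diaz: Ekwueme preferred on 3+3+4+2 = 12 ballots; Ekwueme wins 12–11.
Larsen vs Zhou: 5+2 = 7 for Larsen, 16 for Zhou — Zhou by 16–7.
Larsen vs Janssen: Larsen, 16–7.
Larsen vs Diaz: 5+3+4 = 12 for Larsen, 11 for Diaz — Larsen by 12–11.
Zhou vs Janssen: Zhou is ranked higher on 2+3+3+4+2+4 = 18 ballots, Janssen on 5. Zhou wins 18–5.
Zhou vs Diaz: 3+3+4+4 = 14 for Zhou, 9 for Diaz — Zhou by 14–9.
Janssen–Diaz: Diaz 17–6.
Janssen is beaten in every head-to-head and is the Condorcet loser.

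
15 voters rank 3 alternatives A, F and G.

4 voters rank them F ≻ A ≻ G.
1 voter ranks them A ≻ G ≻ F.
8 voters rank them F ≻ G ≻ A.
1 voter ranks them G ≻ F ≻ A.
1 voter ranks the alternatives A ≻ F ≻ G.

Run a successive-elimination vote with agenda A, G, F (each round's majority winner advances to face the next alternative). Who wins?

F

Round 1: A vs G — 6–9, G advances.
Round 2: G vs F — 2–13, F advances.
F survives the agenda.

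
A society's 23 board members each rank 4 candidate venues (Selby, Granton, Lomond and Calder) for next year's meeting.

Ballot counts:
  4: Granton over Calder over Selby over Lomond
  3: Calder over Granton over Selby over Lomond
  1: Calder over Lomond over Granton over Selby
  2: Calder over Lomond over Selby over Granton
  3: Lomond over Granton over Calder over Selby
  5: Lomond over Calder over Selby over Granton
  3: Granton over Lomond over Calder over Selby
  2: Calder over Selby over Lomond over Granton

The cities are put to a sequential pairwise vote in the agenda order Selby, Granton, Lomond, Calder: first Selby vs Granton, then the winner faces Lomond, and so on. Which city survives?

Round 1: Selby vs Granton — 9–14, Granton advances.
Round 2: Granton vs Lomond — 10–13, Lomond advances.
Round 3: Lomond vs Calder — 11–12, Calder advances.
The agenda winner is Calder.

Calder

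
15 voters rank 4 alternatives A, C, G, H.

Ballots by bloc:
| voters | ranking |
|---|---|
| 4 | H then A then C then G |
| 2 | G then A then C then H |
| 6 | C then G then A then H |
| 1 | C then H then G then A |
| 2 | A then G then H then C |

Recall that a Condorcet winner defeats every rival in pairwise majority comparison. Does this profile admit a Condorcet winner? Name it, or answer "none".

none

Check each pair by majority over 15 ballots:
A vs C: A is ranked higher on 4+2+2 = 8 ballots, C on 7. A wins 8–7.
A vs G: 4+2 = 6 for A, 9 for G — G by 9–6.
A vs H: A is ranked higher on 2+6+2 = 10 ballots, H on 5. A wins 10–5.
C vs G: 11 to 4, C.
C vs H: 2+6+1 = 9 for C, 6 for H — C by 9–6.
G vs H: G is ranked higher on 2+6+2 = 10 ballots, H on 5. G wins 10–5.
Each alternative drops at least one matchup (A loses to G; C loses to A; G loses to C; H loses to A); the cycle A > C > G > A rules out a Condorcet winner.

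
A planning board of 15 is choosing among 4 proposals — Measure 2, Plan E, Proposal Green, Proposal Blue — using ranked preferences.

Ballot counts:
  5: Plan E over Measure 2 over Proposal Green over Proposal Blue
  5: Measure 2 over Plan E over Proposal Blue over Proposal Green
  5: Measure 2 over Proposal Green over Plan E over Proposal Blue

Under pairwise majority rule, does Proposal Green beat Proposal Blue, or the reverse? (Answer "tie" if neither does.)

Ballots ranking Proposal Green above Proposal Blue: 5 + 5 = 10.
Ballots ranking Proposal Blue above Proposal Green: 15 − 10 = 5.
Proposal Green wins the head-to-head 10–5.

Proposal Green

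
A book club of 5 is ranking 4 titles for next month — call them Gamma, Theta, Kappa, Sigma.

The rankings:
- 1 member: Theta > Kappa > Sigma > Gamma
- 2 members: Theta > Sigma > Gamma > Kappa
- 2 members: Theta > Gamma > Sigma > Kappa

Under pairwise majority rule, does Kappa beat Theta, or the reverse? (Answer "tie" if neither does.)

No ballot ranks Kappa above Theta: 0.
Ballots ranking Theta above Kappa: 5 − 0 = 5.
Theta wins the head-to-head 5–0.

Theta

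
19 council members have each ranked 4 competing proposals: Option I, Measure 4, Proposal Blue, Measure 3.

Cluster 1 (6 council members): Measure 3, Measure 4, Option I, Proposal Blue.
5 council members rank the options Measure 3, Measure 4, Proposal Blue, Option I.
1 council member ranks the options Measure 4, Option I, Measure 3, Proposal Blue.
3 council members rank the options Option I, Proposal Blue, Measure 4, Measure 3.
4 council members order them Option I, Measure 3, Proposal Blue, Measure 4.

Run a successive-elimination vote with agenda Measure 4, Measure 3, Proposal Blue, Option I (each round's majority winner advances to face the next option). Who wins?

Measure 3

Round 1: Measure 4 vs Measure 3 — 4–15, Measure 3 advances.
Round 2: Measure 3 vs Proposal Blue — 16–3, Measure 3 advances.
Round 3: Measure 3 vs Option I — 11–8, Measure 3 advances.
Measure 3 survives the agenda.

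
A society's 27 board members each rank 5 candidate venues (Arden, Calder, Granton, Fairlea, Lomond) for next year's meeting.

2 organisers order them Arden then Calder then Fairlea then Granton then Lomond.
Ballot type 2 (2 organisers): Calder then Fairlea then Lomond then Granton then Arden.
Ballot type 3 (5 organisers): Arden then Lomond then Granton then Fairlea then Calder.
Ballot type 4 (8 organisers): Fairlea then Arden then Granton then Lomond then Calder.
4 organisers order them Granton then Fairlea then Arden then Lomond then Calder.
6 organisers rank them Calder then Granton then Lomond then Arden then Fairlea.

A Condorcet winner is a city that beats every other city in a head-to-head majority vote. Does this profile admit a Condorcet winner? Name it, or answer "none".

none

Head-to-head results (27 organisers):
Arden vs Calder: Arden is ranked higher on 2+5+8+4 = 19 ballots, Calder on 8. Arden wins 19–8.
Arden vs Granton: Arden preferred on 2+5+8 = 15 ballots; Arden wins 15–12.
Arden vs Fairlea: Arden is ranked higher on 2+5+6 = 13 ballots, Fairlea on 14. Fairlea wins 14–13.
Arden vs Lomond: 2+5+8+4 = 19 for Arden, 8 for Lomond — Arden by 19–8.
Calder vs Granton: Calder is ranked higher on 2+2+6 = 10 ballots, Granton on 17. Granton wins 17–10.
Calder vs Fairlea: 10 to 17, Fairlea.
Calder vs Lomond: 10 to 17, Lomond.
Granton vs Fairlea: 15 to 12, Granton.
Granton vs Lomond: Granton is ranked higher on 2+8+4+6 = 20 ballots, Lomond on 7. Granton wins 20–7.
Fairlea vs Lomond: 16 to 11, Fairlea.
Every city loses at least once (Arden loses to Fairlea; Calder loses to Arden; Granton loses to Arden; Fairlea loses to Granton; Lomond loses to Arden). The majority relation contains the cycle Arden > Granton > Fairlea > Arden, so there is no Condorcet winner.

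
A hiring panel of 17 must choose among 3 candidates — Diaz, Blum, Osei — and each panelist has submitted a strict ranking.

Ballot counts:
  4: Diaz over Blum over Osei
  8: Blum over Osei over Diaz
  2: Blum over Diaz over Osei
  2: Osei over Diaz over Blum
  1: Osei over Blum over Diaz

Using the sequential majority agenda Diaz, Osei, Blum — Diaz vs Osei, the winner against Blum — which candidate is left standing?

Round 1: Diaz vs Osei — 6–11, Osei advances.
Round 2: Osei vs Blum — 3–14, Blum advances.
The agenda winner is Blum.

Blum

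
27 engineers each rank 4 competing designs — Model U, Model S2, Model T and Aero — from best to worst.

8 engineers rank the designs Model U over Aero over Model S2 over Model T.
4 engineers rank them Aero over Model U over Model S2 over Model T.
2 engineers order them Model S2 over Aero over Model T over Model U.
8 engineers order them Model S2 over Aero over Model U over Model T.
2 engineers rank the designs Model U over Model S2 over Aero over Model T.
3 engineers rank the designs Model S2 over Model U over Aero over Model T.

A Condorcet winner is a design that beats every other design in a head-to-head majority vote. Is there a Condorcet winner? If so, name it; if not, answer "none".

none

Check each pair by majority over 27 ballots:
Model U vs Model S2: Model U preferred on 8+4+2 = 14 ballots; Model U wins 14–13.
Model U vs Model T: 25 to 2, Model U.
Model U vs Aero: 8+2+3 = 13 for Model U, 14 for Aero — Aero by 14–13.
Model S2 vs Model T: Model S2 preferred on 8+4+2+8+2+3 = 27 ballots; Model S2 wins 27–0.
Model S2 vs Aero: Model S2 preferred on 2+8+2+3 = 15 ballots; Model S2 wins 15–12.
Model T vs Aero: 0 for Model T, 27 for Aero — Aero by 27–0.
No design is unbeaten: Model U loses to Aero; Model S2 loses to Model U; Model T loses to Model U; Aero loses to Model S2. In particular Model U > Model S2 > Aero > Model U is a majority cycle — no Condorcet winner exists.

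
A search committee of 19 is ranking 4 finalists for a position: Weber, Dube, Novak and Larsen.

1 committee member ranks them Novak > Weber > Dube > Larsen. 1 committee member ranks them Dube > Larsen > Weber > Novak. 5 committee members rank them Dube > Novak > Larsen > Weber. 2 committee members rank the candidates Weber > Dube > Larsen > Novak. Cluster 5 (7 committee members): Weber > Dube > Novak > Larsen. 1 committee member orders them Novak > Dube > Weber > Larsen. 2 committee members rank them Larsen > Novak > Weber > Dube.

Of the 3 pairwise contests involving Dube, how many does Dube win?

2

Dube against each rival (19 committee members):
Dube–Weber: Weber 12–7.
Dube vs Novak: Dube, 15–4.
Dube vs Larsen: Dube preferred on 1+1+5+2+7+1 = 17 ballots; Dube wins 17–2.
Dube beats Novak, Larsen; loses to Weber — 2 pairwise wins.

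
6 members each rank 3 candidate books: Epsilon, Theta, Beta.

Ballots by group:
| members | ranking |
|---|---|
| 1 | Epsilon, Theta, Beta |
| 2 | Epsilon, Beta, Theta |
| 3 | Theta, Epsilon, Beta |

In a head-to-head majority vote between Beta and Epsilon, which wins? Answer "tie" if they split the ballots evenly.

No ballot ranks Beta above Epsilon: 0.
Ballots ranking Epsilon above Beta: 6 − 0 = 6.
Epsilon wins the head-to-head 6–0.

Epsilon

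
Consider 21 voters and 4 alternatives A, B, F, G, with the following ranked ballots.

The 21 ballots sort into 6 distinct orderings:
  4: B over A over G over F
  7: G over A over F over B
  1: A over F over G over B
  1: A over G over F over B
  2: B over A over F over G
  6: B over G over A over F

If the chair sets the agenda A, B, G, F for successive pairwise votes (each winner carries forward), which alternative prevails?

Round 1: A vs B — 9–12, B advances.
Round 2: B vs G — 12–9, B advances.
Round 3: B vs F — 12–9, B advances.
The agenda winner is B.

B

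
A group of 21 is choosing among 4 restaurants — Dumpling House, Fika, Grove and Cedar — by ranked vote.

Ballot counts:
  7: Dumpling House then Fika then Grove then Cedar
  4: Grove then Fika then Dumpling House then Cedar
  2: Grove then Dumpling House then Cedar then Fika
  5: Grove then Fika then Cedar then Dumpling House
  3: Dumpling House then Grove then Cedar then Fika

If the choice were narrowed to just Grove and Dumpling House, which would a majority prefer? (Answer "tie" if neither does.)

Ballots ranking Grove above Dumpling House: 4 + 2 + 5 = 11.
Ballots ranking Dumpling House above Grove: 21 − 11 = 10.
Grove wins the head-to-head 11–10.

Grove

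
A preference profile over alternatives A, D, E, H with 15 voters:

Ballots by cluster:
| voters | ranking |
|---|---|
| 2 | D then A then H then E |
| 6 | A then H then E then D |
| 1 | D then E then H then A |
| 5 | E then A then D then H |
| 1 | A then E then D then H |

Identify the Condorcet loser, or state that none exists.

none

Head-to-head results (15 voters):
A vs D: A preferred on 6+5+1 = 12 ballots; A wins 12–3.
A vs E: A wins 9–6.
A–H: A 14–1.
D vs E: 2+1 = 3 for D, 12 for E — E by 12–3.
D vs H: D wins 9–6.
E vs H: E is ranked higher on 1+5+1 = 7 ballots, H on 8. H wins 8–7.
No alternative is winless: A beats D; D beats H; E beats D; H beats E. There is no Condorcet loser.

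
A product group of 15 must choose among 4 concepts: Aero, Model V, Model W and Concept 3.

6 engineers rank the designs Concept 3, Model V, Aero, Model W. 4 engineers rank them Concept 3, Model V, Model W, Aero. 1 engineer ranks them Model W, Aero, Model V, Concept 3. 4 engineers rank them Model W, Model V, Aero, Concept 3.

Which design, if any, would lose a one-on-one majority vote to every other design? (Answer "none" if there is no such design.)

Pairwise majorities:
Aero vs Model V: Model V, 14–1.
Aero vs Model W: Model W, 9–6.
Aero vs Concept 3: Aero preferred on 1+4 = 5 ballots; Concept 3 wins 10–5.
Model V vs Model W: Model V is ranked higher on 6+4 = 10 ballots, Model W on 5. Model V wins 10–5.
Model V–Concept 3: Concept 3 10–5.
Model W vs Concept 3: Concept 3 wins 10–5.
Aero is beaten in every head-to-head and is the Condorcet loser.

Aero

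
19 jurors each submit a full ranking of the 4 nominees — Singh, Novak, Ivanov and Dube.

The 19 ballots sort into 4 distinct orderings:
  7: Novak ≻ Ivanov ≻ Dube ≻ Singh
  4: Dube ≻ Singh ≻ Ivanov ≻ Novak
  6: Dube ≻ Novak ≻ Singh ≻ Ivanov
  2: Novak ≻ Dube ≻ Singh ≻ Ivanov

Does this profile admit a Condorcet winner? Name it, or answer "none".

Dube

Pairwise majorities:
Singh vs Novak: Novak, 15–4.
Singh vs Ivanov: Singh, 12–7.
Singh–Dube: Dube 19–0.
Novak–Ivanov: Novak 15–4.
Novak vs Dube: Dube, 10–9.
Ivanov vs Dube: Dube, 12–7.
Dube wins every pairwise contest, so Dube is the Condorcet winner.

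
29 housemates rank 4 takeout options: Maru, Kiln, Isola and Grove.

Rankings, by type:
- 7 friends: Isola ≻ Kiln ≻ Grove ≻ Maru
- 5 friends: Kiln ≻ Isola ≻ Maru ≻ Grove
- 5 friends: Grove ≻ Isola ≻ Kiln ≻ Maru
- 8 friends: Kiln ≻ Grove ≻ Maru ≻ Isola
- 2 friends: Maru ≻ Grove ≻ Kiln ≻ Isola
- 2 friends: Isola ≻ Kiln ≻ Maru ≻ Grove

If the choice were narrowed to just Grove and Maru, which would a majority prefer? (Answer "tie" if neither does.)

Ballots ranking Grove above Maru: 7 + 5 + 8 = 20.
Ballots ranking Maru above Grove: 29 − 20 = 9.
Grove wins the head-to-head 20–9.

Grove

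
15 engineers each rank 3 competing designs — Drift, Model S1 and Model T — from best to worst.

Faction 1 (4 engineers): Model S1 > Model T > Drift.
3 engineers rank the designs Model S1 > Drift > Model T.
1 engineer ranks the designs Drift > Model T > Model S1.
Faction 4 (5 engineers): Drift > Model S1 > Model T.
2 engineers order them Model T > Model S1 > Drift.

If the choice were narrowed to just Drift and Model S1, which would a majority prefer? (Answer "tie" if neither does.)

Model S1

Ballots ranking Drift above Model S1: 1 + 5 = 6.
Ballots ranking Model S1 above Drift: 15 − 6 = 9.
Model S1 wins the head-to-head 9–6.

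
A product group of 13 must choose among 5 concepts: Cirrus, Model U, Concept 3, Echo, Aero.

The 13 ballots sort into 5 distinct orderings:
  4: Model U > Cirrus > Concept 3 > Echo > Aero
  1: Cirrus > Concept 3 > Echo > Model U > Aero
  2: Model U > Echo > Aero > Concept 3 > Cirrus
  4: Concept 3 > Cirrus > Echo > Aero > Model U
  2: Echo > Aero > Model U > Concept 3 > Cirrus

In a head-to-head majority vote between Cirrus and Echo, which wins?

Cirrus

Ballots ranking Cirrus above Echo: 4 + 1 + 4 = 9.
Ballots ranking Echo above Cirrus: 13 − 9 = 4.
Cirrus wins the head-to-head 9–4.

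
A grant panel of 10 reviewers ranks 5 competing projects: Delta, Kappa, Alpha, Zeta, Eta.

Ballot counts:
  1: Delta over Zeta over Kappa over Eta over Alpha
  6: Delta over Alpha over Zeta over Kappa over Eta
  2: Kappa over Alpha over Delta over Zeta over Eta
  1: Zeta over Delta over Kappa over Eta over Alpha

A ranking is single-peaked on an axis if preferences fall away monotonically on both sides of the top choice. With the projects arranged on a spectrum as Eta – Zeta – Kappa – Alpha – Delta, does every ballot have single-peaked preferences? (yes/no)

Axis positions: Eta=1, Zeta=2, Kappa=3, Alpha=4, Delta=5.
Ballot type 1: ranking walks positions 5-2-3-1-4; Zeta is ranked above Alpha even though Alpha lies between Zeta and the peak Delta on the axis — preferences dip and rise again. Not single-peaked.
Ballot type 2: ranking walks positions 5-4-2-3-1; Zeta is ranked above Kappa even though Kappa lies between Zeta and the peak Delta on the axis — preferences dip and rise again. Not single-peaked.
Ballot type 3 (peak Kappa at position 3): ranking walks positions 3-4-5-2-1, expanding outward from the peak — single-peaked.
Ballot type 4: ranking walks positions 2-5-3-1-4; Delta is ranked above Kappa even though Kappa lies between Delta and the peak Zeta on the axis — preferences dip and rise again. Not single-peaked.
Ballot type 1 violates single-peakedness, so the profile is not single-peaked on this axis.

no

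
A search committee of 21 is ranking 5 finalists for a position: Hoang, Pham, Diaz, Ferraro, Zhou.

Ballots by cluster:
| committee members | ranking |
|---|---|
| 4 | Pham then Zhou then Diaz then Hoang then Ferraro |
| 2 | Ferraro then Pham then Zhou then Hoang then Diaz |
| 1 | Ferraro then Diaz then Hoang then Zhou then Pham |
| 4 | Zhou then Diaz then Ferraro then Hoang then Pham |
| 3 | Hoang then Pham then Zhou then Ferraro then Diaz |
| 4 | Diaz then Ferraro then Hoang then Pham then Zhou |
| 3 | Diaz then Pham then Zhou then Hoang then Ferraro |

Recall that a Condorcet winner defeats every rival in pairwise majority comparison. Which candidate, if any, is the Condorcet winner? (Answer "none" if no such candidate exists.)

Head-to-head results (21 committee members):
Hoang vs Pham: Hoang preferred on 1+4+3+4 = 12 ballots; Hoang wins 12–9.
Hoang vs Diaz: 5 to 16, Diaz.
Hoang vs Ferraro: Hoang is ranked higher on 4+3+3 = 10 ballots, Ferraro on 11. Ferraro wins 11–10.
Hoang vs Zhou: 8 to 13, Zhou.
Pham vs Diaz: 9 to 12, Diaz.
Pham vs Ferraro: 4+3+3 = 10 for Pham, 11 for Ferraro — Ferraro by 11–10.
Pham vs Zhou: 16 to 5, Pham.
Diaz vs Ferraro: 4+4+4+3 = 15 for Diaz, 6 for Ferraro — Diaz by 15–6.
Diaz vs Zhou: 1+4+3 = 8 for Diaz, 13 for Zhou — Zhou by 13–8.
Ferraro vs Zhou: Ferraro is ranked higher on 2+1+4 = 7 ballots, Zhou on 14. Zhou wins 14–7.
No candidate is unbeaten: Hoang loses to Diaz; Pham loses to Hoang; Diaz loses to Zhou; Ferraro loses to Diaz; Zhou loses to Pham. In particular Hoang beats Pham beats Zhou beats Hoang is a majority cycle — no Condorcet winner exists.

none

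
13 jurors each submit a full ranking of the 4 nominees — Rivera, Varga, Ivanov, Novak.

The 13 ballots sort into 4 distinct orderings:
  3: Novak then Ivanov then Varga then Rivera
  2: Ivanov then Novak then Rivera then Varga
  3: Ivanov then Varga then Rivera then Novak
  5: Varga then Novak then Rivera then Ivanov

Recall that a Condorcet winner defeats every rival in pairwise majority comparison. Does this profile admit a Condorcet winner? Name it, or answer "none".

none

Check each pair by majority over 13 ballots:
Rivera vs Varga: Rivera preferred on 2 ballots; Varga wins 11–2.
Rivera vs Ivanov: Ivanov, 8–5.
Rivera vs Novak: Novak wins 10–3.
Varga–Ivanov: Ivanov 8–5.
Varga vs Novak: 3+5 = 8 for Varga, 5 for Novak — Varga by 8–5.
Ivanov vs Novak: Ivanov is ranked higher on 2+3 = 5 ballots, Novak on 8. Novak wins 8–5.
No nominee is unbeaten: Rivera loses to Varga; Varga loses to Ivanov; Ivanov loses to Novak; Novak loses to Varga. In particular Varga beats Novak beats Ivanov beats Varga is a majority cycle — no Condorcet winner exists.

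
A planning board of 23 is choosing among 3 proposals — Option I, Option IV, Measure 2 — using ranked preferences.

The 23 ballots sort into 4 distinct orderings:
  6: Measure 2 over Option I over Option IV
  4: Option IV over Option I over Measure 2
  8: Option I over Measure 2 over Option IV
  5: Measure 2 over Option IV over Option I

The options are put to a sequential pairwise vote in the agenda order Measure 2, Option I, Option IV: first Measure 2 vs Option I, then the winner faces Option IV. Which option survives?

Option I

Round 1: Measure 2 vs Option I — 11–12, Option I advances.
Round 2: Option I vs Option IV — 14–9, Option I advances.
The agenda winner is Option I.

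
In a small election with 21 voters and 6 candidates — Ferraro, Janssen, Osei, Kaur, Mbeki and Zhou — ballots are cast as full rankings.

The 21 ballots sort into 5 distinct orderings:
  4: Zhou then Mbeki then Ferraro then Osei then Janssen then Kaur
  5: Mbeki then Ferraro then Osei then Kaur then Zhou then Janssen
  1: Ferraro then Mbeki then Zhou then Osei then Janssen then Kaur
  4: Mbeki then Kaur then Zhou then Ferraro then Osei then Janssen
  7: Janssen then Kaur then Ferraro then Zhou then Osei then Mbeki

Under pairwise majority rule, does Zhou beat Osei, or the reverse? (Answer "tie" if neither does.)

Zhou

Ballots ranking Zhou above Osei: 4 + 1 + 4 + 7 = 16.
Ballots ranking Osei above Zhou: 21 − 16 = 5.
Zhou wins the head-to-head 16–5.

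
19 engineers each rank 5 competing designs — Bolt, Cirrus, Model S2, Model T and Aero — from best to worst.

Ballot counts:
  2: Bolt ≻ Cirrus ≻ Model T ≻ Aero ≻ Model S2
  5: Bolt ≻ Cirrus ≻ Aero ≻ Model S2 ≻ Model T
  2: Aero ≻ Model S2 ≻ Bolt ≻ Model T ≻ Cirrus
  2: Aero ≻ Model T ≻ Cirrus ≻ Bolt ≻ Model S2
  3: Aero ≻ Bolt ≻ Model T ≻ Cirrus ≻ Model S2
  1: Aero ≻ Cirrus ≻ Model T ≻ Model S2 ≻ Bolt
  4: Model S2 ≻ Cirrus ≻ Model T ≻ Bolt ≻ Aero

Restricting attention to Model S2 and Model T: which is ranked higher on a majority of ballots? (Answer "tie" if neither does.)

Ballots ranking Model S2 above Model T: 5 + 2 + 4 = 11.
Ballots ranking Model T above Model S2: 19 − 11 = 8.
Model S2 wins the head-to-head 11–8.

Model S2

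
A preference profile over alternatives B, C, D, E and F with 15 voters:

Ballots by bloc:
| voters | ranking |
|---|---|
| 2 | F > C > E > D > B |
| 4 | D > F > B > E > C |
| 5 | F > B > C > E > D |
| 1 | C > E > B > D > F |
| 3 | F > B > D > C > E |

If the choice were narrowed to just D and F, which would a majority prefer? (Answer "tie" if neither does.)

Ballots ranking D above F: 4 + 1 = 5.
Ballots ranking F above D: 15 − 5 = 10.
F wins the head-to-head 10–5.

F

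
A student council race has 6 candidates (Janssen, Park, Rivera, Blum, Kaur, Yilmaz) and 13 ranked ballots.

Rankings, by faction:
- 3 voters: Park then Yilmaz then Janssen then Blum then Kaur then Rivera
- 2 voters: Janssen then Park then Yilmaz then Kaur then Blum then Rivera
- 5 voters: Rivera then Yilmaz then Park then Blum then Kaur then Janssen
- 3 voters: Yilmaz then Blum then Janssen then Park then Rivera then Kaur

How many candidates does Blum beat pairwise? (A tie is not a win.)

3

Blum against each rival (13 voters):
Blum vs Janssen: Blum, 8–5.
Blum vs Park: Blum is ranked higher on 3 ballots, Park on 10. Park wins 10–3.
Blum vs Rivera: Blum wins 8–5.
Blum vs Kaur: 11 to 2, Blum.
Blum vs Yilmaz: 0 for Blum, 13 for Yilmaz — Yilmaz by 13–0.
Blum beats Janssen, Rivera, Kaur; loses to Park, Yilmaz — 3 pairwise wins.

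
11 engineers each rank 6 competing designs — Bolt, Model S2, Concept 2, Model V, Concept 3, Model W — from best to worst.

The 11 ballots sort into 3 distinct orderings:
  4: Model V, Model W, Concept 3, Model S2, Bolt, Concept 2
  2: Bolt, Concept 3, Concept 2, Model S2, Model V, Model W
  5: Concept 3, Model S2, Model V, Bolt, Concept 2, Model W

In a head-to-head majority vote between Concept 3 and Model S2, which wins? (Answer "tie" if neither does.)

Concept 3

Ballots ranking Concept 3 above Model S2: 4 + 2 + 5 = 11.
Ballots ranking Model S2 above Concept 3: 11 − 11 = 0.
Concept 3 wins the head-to-head 11–0.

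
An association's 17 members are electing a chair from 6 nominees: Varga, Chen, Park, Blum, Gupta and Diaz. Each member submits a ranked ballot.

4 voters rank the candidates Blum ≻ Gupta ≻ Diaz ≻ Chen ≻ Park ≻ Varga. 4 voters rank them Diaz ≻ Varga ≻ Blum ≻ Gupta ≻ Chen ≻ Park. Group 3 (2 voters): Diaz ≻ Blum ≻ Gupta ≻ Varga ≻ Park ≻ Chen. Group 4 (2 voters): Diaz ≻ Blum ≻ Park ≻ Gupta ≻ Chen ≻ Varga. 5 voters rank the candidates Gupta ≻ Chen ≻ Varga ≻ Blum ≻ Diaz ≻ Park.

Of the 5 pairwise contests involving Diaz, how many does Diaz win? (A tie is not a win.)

Diaz against each rival (17 voters):
Diaz vs Varga: Diaz is ranked higher on 4+4+2+2 = 12 ballots, Varga on 5. Diaz wins 12–5.
Diaz vs Chen: 4+4+2+2 = 12 for Diaz, 5 for Chen — Diaz by 12–5.
Diaz vs Park: Diaz preferred on 4+4+2+2+5 = 17 ballots; Diaz wins 17–0.
Diaz vs Blum: Diaz preferred on 4+2+2 = 8 ballots; Blum wins 9–8.
Diaz vs Gupta: 8 to 9, Gupta.
Diaz beats Varga, Chen, Park; loses to Blum, Gupta — 3 pairwise wins.

3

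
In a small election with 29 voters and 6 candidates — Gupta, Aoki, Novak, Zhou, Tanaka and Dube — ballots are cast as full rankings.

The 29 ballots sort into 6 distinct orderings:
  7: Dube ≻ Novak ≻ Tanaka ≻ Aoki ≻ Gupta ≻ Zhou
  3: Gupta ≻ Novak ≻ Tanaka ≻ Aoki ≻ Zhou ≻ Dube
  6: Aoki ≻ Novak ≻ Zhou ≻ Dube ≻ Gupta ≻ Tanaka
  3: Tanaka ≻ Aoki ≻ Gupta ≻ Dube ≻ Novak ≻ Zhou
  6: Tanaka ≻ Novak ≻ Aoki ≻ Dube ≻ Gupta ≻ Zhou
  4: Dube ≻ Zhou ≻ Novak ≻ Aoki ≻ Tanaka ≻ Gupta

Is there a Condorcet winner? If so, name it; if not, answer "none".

Novak

Head-to-head results (29 voters):
Gupta vs Aoki: Aoki, 26–3.
Gupta vs Novak: 6 to 23, Novak.
Gupta vs Zhou: Gupta, 19–10.
Gupta vs Tanaka: Gupta preferred on 3+6 = 9 ballots; Tanaka wins 20–9.
Gupta–Dube: Dube 23–6.
Aoki vs Novak: 9 to 20, Novak.
Aoki vs Zhou: Aoki preferred on 7+3+6+3+6 = 25 ballots; Aoki wins 25–4.
Aoki vs Tanaka: Tanaka, 19–10.
Aoki vs Dube: Aoki, 18–11.
Novak–Zhou: Novak 25–4.
Novak vs Tanaka: Novak preferred on 7+3+6+4 = 20 ballots; Novak wins 20–9.
Novak vs Dube: 15 to 14, Novak.
Zhou vs Tanaka: Tanaka, 19–10.
Zhou vs Dube: Dube, 20–9.
Tanaka vs Dube: Dube wins 17–12.
Novak beats each of Gupta, Aoki, Zhou, Tanaka, Dube — Novak is the Condorcet winner.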